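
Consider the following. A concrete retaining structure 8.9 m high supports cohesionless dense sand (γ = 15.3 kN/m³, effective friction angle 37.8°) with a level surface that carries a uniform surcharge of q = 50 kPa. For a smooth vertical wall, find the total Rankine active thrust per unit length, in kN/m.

252 kN/m

K_a = tan²(45° − φ/2) = 0.2400.
Soil triangle: ½ K_a γ H² = 0.5×0.2400×15.3×8.9² = 145.4 kN/m.
Surcharge rectangle: K_a q H = 0.2400×50×8.9 = 106.8 kN/m.
Total = 145.4 + 106.8 = 252.2 kN/m.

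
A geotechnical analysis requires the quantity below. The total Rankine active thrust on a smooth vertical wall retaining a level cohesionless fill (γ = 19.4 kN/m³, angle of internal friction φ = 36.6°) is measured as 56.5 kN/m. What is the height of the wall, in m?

4.80 m

K_a = 0.2530. P_a = ½ K_a γ H² ⇒ H = √(2P_a/(K_a γ)).
H = √(2×56.5/(0.2530×19.4)) = 4.799 m.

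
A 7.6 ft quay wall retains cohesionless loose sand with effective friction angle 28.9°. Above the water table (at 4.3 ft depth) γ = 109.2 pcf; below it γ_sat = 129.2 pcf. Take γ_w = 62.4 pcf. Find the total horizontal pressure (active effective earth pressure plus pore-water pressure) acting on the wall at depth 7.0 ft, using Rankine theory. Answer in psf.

395 psf

K_a = (1 − sin φ)/(1 + sin φ) = 0.3484.
γ' = 129.2 − 62.4 = 66.80 pcf.
Effective vertical stress at 7.0 ft: σ'_v = 109.2×4.3 + 66.80×2.70 = 649.9 psf.
σ'_h = K_a σ'_v = 0.3484 × 649.9 = 226.4 psf; u = γ_w × 2.70 = 168.5 psf.
Total σ_h = 226.4 + 168.5 = 394.9 psf.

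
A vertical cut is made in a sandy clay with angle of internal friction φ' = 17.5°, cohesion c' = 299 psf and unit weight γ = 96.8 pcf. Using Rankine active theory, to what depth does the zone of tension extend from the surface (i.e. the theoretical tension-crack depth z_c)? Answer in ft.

K_a = tan²(45° − 17.5°/2) = 0.5376; √K_a = 0.7332.
The active pressure is zero where K_a γ z = 2c√K_a, so z_c = 2c/(γ√K_a) = 2×299/(96.8×0.7332) = 8.425 ft.

8.43 ft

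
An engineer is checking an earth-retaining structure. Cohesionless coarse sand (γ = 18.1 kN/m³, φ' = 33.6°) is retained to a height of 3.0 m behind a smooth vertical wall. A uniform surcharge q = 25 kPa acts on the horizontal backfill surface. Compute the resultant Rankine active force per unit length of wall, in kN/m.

K_a = tan²(45° − φ/2) = 0.2875.
Soil triangle: ½ K_a γ H² = 0.5×0.2875×18.1×3.0² = 23.42 kN/m.
Surcharge rectangle: K_a q H = 0.2875×25×3.0 = 21.56 kN/m.
Total = 23.42 + 21.56 = 44.98 kN/m.

45.0 kN/m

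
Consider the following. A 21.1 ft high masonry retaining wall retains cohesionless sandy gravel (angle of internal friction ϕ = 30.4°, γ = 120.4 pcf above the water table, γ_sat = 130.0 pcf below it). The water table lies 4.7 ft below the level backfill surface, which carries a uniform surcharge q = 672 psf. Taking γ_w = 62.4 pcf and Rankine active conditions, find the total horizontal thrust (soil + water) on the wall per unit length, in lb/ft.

K_a = tan²(45° − φ/2) = 0.3280.
γ' = 130.0 − 62.4 = 67.60 pcf. h₂ = H − d_w = 16.4 ft.
σ'_h: at surface K_a·q = 220.4; at WT K_a(q+γd_w) = 406.0; at base K_a(q+γd_w+γ'h₂) = 769.6 psf.
P₁ = ½(220.4+406.0)×4.7 = 1472; P₂ = ½(406.0+769.6)×16.4 = 9640; P_w = ½γ_w h₂² = 8392.
Total = 1472+9640+8392 = 19500 lb/ft.

19500 lb/ft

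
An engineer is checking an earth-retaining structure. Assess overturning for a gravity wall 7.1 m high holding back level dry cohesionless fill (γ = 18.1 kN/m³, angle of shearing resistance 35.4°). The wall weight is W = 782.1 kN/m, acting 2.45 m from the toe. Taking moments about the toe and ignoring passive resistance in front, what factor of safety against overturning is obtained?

K_a = tan²(45° − 35.4°/2) = 0.2664.
P_a = ½K_aγH² = 0.5×0.2664×18.1×7.1² = 121.5 kN/m, acting at H/3 = 2.367 m above the base.
Overturning moment M_o = P_a × H/3 = 121.5 × 2.367 = 287.6.
Resisting moment M_r = W × 2.45 = 782.1 × 2.45 = 1916.
FS_overturning = M_r/M_o = 1916/287.6 = 6.662.

6.66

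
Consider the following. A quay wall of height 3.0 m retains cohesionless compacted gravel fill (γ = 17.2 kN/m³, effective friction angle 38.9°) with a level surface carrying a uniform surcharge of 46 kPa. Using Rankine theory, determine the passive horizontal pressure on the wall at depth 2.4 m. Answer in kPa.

382 kPa

K_p = (1 + sin φ)/(1 − sin φ) = 4.376.
σ_v = γz + q = 17.2 × 2.4 + 46 = 87.28 kPa.
σ_h = K_p σ_v = 4.376 × 87.28 = 381.9 kPa.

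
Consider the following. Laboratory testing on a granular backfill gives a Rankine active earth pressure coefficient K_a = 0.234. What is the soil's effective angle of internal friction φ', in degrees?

K_a = tan²(45° − φ/2) ⇒ 45° − φ/2 = arctan(√0.234) = 25.81°.
φ = 2(45° − 25.81°) = 38.37°.

38.4°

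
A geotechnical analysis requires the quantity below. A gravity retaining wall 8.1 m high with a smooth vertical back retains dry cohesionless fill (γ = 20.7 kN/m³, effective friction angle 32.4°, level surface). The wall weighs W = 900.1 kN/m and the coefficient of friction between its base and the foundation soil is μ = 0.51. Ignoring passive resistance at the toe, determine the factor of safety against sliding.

2.24

K_a = tan²(45° − 32.4°/2) = 0.3022.
P_a = ½K_aγH² = 0.5×0.3022×20.7×8.1² = 205.2 kN/m, acting at H/3 = 2.700 m above the base.
FS_sliding = μW / P_a = 0.51×900.1 / 205.2 = 2.237.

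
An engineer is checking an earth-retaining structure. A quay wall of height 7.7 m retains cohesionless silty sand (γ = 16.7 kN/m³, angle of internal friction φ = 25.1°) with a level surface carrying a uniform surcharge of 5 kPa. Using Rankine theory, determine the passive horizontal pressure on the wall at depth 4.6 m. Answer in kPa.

202 kPa

K_p = (1 + sin φ)/(1 − sin φ) = 2.473.
σ_v = γz + q = 16.7 × 4.6 + 5 = 81.82 kPa.
σ_h = K_p σ_v = 2.473 × 81.82 = 202.4 kPa.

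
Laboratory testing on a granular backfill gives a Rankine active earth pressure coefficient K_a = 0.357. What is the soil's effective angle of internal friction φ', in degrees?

28.3°

K_a = tan²(45° − φ/2) ⇒ 45° − φ/2 = arctan(√0.357) = 30.86°.
φ = 2(45° − 30.86°) = 28.28°.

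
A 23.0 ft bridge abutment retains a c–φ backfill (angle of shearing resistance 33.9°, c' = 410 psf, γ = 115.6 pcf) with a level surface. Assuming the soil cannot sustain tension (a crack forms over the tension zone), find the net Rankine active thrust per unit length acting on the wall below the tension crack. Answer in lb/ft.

1540 lb/ft

K_a = 0.2839; √K_a = 0.5328.
Tension-crack depth z_c = 2c/(γ√K_a) = 2×410/(115.6×0.5328) = 13.31 ft.
σ_a at base = K_a γ H − 2c√K_a = 0.2839×115.6×23.0 − 2×410×0.5328 = 317.9 psf.
P_a = ½ × 317.9 × (H − z_c) = 0.5×317.9×9.687 = 1540 lb/ft.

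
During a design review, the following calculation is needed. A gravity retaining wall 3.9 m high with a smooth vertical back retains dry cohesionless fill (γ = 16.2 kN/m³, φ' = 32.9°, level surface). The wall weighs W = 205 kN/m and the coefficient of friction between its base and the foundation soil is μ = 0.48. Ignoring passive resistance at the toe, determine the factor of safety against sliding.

2.70

K_a = tan²(45° − 32.9°/2) = 0.2960.
P_a = ½K_aγH² = 0.5×0.2960×16.2×3.9² = 36.47 kN/m, acting at H/3 = 1.300 m above the base.
FS_sliding = μW / P_a = 0.48×205 / 36.47 = 2.698.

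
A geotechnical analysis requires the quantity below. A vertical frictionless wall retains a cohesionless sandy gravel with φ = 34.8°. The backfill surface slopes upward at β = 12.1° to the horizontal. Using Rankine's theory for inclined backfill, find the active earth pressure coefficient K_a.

K_a = cos β · (cos β − √(cos²β − cos²φ)) / (cos β + √(cos²β − cos²φ)).
cos β = 0.9778, cos φ = 0.8211, √(cos²β − cos²φ) = 0.5308.
K_a = 0.9778 × (0.9778 − 0.5308)/(0.9778 + 0.5308) = 0.2897.

0.290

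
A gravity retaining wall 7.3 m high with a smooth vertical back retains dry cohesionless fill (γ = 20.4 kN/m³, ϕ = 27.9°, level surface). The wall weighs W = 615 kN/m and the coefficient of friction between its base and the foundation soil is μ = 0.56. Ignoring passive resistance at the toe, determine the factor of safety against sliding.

1.75

K_a = tan²(45° − 27.9°/2) = 0.3625.
P_a = ½K_aγH² = 0.5×0.3625×20.4×7.3² = 197.0 kN/m, acting at H/3 = 2.433 m above the base.
FS_sliding = μW / P_a = 0.56×615 / 197.0 = 1.748.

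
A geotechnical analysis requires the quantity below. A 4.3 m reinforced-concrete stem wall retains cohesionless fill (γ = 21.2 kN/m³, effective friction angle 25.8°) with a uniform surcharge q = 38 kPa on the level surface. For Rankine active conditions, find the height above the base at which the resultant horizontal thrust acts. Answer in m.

K_a = 0.3935.
Triangular part P₁ = ½K_aγH² = 77.12 at H/3 = 1.433 m; rectangular part P₂ = K_a q H = 64.30 at H/2 = 2.150 m.
ȳ = (P₁·1.433 + P₂·2.150)/(P₁+P₂) = 1.759 m.

1.76 m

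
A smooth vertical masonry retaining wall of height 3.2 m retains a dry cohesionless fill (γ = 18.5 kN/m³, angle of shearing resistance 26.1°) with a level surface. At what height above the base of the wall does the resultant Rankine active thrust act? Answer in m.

K_a = 0.3889.
The pressure distribution is triangular, so the resultant acts at H/3 above the base = 3.2/3 = 1.067 m.

1.07 m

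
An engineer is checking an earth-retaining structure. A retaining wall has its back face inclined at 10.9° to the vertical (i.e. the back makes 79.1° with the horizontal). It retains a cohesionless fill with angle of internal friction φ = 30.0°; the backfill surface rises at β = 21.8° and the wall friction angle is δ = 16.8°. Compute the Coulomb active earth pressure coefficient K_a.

K_a = sin²(α+φ) / [sin²α · sin(α−δ) · (1 + √{sin(φ+δ)sin(φ−β) / (sin(α−δ)sin(α+β))})²].
With α = 79.1°, φ = 30.0°, δ = 16.8°, β = 21.8°: K_a = 0.5775.

0.577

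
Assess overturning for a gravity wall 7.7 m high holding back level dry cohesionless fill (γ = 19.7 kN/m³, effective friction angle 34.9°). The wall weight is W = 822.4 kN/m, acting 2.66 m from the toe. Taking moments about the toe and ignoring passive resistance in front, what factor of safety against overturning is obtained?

5.36

K_a = tan²(45° − 34.9°/2) = 0.2721.
P_a = ½K_aγH² = 0.5×0.2721×19.7×7.7² = 158.9 kN/m, acting at H/3 = 2.567 m above the base.
Overturning moment M_o = P_a × H/3 = 158.9 × 2.567 = 407.9.
Resisting moment M_r = W × 2.66 = 822.4 × 2.66 = 2188.
FS_overturning = M_r/M_o = 2188/407.9 = 5.363.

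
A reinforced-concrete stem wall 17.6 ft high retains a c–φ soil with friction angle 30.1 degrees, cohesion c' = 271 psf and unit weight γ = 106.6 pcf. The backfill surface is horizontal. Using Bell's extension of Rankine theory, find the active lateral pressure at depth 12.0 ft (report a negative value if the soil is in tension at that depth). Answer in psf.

112 psf

K_a = (1 − sin φ)/(1 + sin φ) = 0.3320.
σ_a = K_a γ z − 2c√K_a = 0.3320×106.6×12.0 − 2×271×0.5762 = 112.4 psf.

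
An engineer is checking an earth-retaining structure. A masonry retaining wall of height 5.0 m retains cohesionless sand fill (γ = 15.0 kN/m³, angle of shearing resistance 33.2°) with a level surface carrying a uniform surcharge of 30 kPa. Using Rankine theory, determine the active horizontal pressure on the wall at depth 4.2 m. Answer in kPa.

27.2 kPa

K_a = (1 − sin φ)/(1 + sin φ) = 0.2924.
σ_v = γz + q = 15.0 × 4.2 + 30 = 93.00 kPa.
σ_h = K_a σ_v = 0.2924 × 93.00 = 27.19 kPa.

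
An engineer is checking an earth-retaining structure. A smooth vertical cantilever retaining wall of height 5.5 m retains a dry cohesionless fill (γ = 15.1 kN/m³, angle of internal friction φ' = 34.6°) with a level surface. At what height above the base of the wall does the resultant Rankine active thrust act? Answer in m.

1.83 m

K_a = 0.2756.
The pressure distribution is triangular, so the resultant acts at H/3 above the base = 5.5/3 = 1.833 m.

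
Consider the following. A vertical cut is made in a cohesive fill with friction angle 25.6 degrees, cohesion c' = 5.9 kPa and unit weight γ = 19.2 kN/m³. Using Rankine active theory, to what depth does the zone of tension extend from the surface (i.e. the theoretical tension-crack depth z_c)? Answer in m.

0.976 m

K_a = tan²(45° − 25.6°/2) = 0.3966; √K_a = 0.6297.
The active pressure is zero where K_a γ z = 2c√K_a, so z_c = 2c/(γ√K_a) = 2×5.9/(19.2×0.6297) = 0.9759 m.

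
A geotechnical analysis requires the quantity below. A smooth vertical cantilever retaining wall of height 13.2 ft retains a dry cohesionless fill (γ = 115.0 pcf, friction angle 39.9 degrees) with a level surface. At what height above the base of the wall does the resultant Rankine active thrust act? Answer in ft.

K_a = 0.2184.
The pressure distribution is triangular, so the resultant acts at H/3 above the base = 13.2/3 = 4.400 ft.

4.40 ft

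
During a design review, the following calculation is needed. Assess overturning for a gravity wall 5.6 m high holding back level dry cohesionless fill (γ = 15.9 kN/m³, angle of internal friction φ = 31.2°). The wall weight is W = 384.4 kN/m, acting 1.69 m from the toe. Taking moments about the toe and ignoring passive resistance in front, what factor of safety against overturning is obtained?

4.40

K_a = tan²(45° − 31.2°/2) = 0.3175.
P_a = ½K_aγH² = 0.5×0.3175×15.9×5.6² = 79.16 kN/m, acting at H/3 = 1.867 m above the base.
Overturning moment M_o = P_a × H/3 = 79.16 × 1.867 = 147.8.
Resisting moment M_r = W × 1.69 = 384.4 × 1.69 = 649.6.
FS_overturning = M_r/M_o = 649.6/147.8 = 4.397.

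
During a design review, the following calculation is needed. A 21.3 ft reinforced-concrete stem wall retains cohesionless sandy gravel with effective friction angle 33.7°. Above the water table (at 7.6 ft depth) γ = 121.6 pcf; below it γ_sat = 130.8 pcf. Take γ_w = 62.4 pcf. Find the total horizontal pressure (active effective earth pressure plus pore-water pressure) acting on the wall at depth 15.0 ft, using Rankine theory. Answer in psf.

871 psf

K_a = (1 − sin φ)/(1 + sin φ) = 0.2863.
γ' = 130.8 − 62.4 = 68.40 pcf.
Effective vertical stress at 15.0 ft: σ'_v = 121.6×7.6 + 68.40×7.40 = 1430 psf.
σ'_h = K_a σ'_v = 0.2863 × 1430 = 409.5 psf; u = γ_w × 7.40 = 461.8 psf.
Total σ_h = 409.5 + 461.8 = 871.3 psf.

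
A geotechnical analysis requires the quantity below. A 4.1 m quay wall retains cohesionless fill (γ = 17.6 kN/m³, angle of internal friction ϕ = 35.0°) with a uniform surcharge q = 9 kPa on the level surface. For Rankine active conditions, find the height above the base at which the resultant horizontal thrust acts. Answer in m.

1.50 m

K_a = 0.2710.
Triangular part P₁ = ½K_aγH² = 40.09 at H/3 = 1.367 m; rectangular part P₂ = K_a q H = 10.000 at H/2 = 2.050 m.
ȳ = (P₁·1.367 + P₂·2.050)/(P₁+P₂) = 1.503 m.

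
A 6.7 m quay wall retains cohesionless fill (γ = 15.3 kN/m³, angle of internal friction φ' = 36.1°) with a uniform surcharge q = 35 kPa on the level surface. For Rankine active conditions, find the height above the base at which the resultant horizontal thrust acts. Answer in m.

2.69 m

K_a = 0.2585.
Triangular part P₁ = ½K_aγH² = 88.77 at H/3 = 2.233 m; rectangular part P₂ = K_a q H = 60.62 at H/2 = 3.350 m.
ȳ = (P₁·2.233 + P₂·3.350)/(P₁+P₂) = 2.686 m.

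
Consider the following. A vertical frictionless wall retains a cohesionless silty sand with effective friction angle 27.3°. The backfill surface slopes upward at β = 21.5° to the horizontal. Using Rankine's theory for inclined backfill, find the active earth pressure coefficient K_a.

0.505

K_a = cos β · (cos β − √(cos²β − cos²φ)) / (cos β + √(cos²β − cos²φ)).
cos β = 0.9304, cos φ = 0.8886, √(cos²β − cos²φ) = 0.2757.
K_a = 0.9304 × (0.9304 − 0.2757)/(0.9304 + 0.2757) = 0.5050.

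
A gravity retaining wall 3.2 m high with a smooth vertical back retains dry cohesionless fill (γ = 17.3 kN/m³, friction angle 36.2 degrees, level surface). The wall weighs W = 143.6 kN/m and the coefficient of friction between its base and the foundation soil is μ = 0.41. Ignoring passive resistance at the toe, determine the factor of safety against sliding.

2.58

K_a = tan²(45° − 36.2°/2) = 0.2574.
P_a = ½K_aγH² = 0.5×0.2574×17.3×3.2² = 22.80 kN/m, acting at H/3 = 1.067 m above the base.
FS_sliding = μW / P_a = 0.41×143.6 / 22.80 = 2.583.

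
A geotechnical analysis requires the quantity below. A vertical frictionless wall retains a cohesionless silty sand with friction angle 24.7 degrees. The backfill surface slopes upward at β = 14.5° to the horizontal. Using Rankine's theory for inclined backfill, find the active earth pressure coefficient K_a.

K_a = cos β · (cos β − √(cos²β − cos²φ)) / (cos β + √(cos²β − cos²φ)).
cos β = 0.9681, cos φ = 0.9085, √(cos²β − cos²φ) = 0.3345.
K_a = 0.9681 × (0.9681 − 0.3345)/(0.9681 + 0.3345) = 0.4709.

0.471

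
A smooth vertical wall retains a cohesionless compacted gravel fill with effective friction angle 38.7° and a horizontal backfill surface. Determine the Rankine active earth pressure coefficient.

0.231

K_a = (1 − sin φ)/(1 + sin φ) = (1 − sin 38.7°)/(1 + sin 38.7°) = 0.2306.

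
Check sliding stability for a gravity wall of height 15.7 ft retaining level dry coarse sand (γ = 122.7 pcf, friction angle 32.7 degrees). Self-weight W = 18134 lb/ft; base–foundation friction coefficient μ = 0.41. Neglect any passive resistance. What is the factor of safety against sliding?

K_a = tan²(45° − 32.7°/2) = 0.2985.
P_a = ½K_aγH² = 0.5×0.2985×122.7×15.7² = 4514 lb/ft, acting at H/3 = 5.233 ft above the base.
FS_sliding = μW / P_a = 0.41×18134 / 4514 = 1.647.

1.65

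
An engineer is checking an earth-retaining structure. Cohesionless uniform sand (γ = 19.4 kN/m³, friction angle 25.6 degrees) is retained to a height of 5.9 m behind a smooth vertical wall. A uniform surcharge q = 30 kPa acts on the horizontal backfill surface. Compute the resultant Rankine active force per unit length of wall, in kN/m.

K_a = tan²(45° − φ/2) = 0.3966.
Soil triangle: ½ K_a γ H² = 0.5×0.3966×19.4×5.9² = 133.9 kN/m.
Surcharge rectangle: K_a q H = 0.3966×30×5.9 = 70.19 kN/m.
Total = 133.9 + 70.19 = 204.1 kN/m.

204 kN/m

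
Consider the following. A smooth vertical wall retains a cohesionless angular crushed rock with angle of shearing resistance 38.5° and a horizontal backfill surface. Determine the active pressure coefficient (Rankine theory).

K_a = (1 − sin φ)/(1 + sin φ) = (1 − sin 38.5°)/(1 + sin 38.5°) = 0.2327.

0.233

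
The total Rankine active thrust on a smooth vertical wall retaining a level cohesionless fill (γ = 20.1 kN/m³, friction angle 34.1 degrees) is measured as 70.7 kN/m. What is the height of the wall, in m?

K_a = 0.2815. P_a = ½ K_a γ H² ⇒ H = √(2P_a/(K_a γ)).
H = √(2×70.7/(0.2815×20.1)) = 4.999 m.

5.00 m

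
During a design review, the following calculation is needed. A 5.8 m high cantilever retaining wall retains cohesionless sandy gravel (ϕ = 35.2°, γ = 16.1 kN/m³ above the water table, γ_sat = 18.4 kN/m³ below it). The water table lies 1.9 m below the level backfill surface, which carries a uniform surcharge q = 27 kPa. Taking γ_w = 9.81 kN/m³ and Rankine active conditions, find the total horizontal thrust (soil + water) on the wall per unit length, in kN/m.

K_a = tan²(45° − φ/2) = 0.2687.
γ' = 18.4 − 9.81 = 8.590 kN/m³. h₂ = H − d_w = 3.9 m.
σ'_h: at surface K_a·q = 7.255; at WT K_a(q+γd_w) = 15.47; at base K_a(q+γd_w+γ'h₂) = 24.48 kPa.
P₁ = ½(7.255+15.47)×1.9 = 21.59; P₂ = ½(15.47+24.48)×3.9 = 77.90; P_w = ½γ_w h₂² = 74.61.
Total = 21.59+77.90+74.61 = 174.1 kN/m.

174 kN/m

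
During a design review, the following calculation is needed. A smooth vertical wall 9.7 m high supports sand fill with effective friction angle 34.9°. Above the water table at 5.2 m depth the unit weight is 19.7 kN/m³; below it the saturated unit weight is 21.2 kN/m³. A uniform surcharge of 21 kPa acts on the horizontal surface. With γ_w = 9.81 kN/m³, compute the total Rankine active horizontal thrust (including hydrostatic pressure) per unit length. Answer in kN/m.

K_a = tan²(45° − φ/2) = 0.2721.
γ' = 21.2 − 9.81 = 11.39 kN/m³. h₂ = H − d_w = 4.5 m.
σ'_h: at surface K_a·q = 5.715; at WT K_a(q+γd_w) = 33.59; at base K_a(q+γd_w+γ'h₂) = 47.54 kPa.
P₁ = ½(5.715+33.59)×5.2 = 102.2; P₂ = ½(33.59+47.54)×4.5 = 182.6; P_w = ½γ_w h₂² = 99.33.
Total = 102.2+182.6+99.33 = 384.1 kN/m.

384 kN/m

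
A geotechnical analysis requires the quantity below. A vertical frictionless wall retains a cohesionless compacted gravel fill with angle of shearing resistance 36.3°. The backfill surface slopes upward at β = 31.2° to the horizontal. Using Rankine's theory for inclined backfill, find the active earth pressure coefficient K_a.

K_a = cos β · (cos β − √(cos²β − cos²φ)) / (cos β + √(cos²β − cos²φ)).
cos β = 0.8554, cos φ = 0.8059, √(cos²β − cos²φ) = 0.2866.
K_a = 0.8554 × (0.8554 − 0.2866)/(0.8554 + 0.2866) = 0.4260.

0.426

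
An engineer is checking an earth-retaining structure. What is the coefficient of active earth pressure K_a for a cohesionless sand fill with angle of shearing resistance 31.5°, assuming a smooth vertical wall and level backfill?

0.314

K_a = tan²(45° − φ/2) = tan²(29.25°) = 0.3136.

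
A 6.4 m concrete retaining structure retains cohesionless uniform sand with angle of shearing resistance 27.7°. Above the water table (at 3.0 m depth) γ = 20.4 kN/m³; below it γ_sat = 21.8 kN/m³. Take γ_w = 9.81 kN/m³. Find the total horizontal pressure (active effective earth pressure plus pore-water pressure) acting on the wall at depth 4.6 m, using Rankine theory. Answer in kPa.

K_a = (1 − sin φ)/(1 + sin φ) = 0.3653.
γ' = 21.8 − 9.81 = 11.99 kN/m³.
Effective vertical stress at 4.6 m: σ'_v = 20.4×3.0 + 11.99×1.60 = 80.38 kPa.
σ'_h = K_a σ'_v = 0.3653 × 80.38 = 29.37 kPa; u = γ_w × 1.60 = 15.70 kPa.
Total σ_h = 29.37 + 15.70 = 45.06 kPa.

45.1 kPa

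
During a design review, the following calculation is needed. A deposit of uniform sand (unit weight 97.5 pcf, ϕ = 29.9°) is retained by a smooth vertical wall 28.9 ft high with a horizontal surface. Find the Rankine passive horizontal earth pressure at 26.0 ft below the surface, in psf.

K_p = (1 + sin φ)/(1 − sin φ) = 2.988.
σ_h = K_p γ z = 2.988 × 97.5 × 26.0 = 7574 psf.

7570 psf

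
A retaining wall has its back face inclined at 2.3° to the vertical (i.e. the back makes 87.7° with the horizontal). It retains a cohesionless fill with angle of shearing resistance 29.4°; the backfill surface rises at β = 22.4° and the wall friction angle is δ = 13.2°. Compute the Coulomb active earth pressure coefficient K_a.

0.486

K_a = sin²(α+φ) / [sin²α · sin(α−δ) · (1 + √{sin(φ+δ)sin(φ−β) / (sin(α−δ)sin(α+β))})²].
With α = 87.7°, φ = 29.4°, δ = 13.2°, β = 22.4°: K_a = 0.4860.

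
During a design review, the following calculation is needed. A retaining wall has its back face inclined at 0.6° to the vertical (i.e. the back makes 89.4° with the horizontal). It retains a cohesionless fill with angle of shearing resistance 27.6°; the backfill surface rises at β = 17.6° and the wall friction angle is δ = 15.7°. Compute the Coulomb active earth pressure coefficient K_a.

K_a = sin²(α+φ) / [sin²α · sin(α−δ) · (1 + √{sin(φ+δ)sin(φ−β) / (sin(α−δ)sin(α+β))})²].
With α = 89.4°, φ = 27.6°, δ = 15.7°, β = 17.6°: K_a = 0.4471.

0.447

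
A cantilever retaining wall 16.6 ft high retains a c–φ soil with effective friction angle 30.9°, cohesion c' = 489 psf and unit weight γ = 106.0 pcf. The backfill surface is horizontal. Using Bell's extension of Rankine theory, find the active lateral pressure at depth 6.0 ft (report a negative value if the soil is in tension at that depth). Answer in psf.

-350 psf

K_a = (1 − sin φ)/(1 + sin φ) = 0.3214.
σ_a = K_a γ z − 2c√K_a = 0.3214×106.0×6.0 − 2×489×0.5669 = -350.0 psf.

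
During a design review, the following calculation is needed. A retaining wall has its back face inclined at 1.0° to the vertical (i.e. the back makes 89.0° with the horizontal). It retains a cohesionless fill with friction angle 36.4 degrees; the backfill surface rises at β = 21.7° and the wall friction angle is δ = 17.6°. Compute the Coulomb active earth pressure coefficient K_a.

0.320

K_a = sin²(α+φ) / [sin²α · sin(α−δ) · (1 + √{sin(φ+δ)sin(φ−β) / (sin(α−δ)sin(α+β))})²].
With α = 89.0°, φ = 36.4°, δ = 17.6°, β = 21.7°: K_a = 0.3196.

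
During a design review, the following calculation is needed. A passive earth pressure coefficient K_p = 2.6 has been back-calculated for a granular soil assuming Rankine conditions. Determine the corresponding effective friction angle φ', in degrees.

K_p = (1+sin φ)/(1−sin φ) ⇒ sin φ = (K_p − 1)/(K_p + 1) = 0.4444.
φ = arcsin(0.4444) = 26.39°.

26.4°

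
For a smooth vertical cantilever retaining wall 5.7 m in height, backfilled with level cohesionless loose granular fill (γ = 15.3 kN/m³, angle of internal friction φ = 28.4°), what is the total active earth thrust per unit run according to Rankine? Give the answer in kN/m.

88.3 kN/m

K_a = tan²(45° − φ/2) = 0.3554.
P_a = ½ K_a γ H² = 0.5 × 0.3554 × 15.3 × 5.7² = 88.32 kN/m.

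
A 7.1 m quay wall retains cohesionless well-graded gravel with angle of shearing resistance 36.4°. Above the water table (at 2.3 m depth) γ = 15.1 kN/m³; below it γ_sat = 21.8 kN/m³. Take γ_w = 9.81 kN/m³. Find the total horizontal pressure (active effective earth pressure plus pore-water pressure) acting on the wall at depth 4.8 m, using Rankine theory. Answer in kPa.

41.0 kPa

K_a = (1 − sin φ)/(1 + sin φ) = 0.2552.
γ' = 21.8 − 9.81 = 11.99 kN/m³.
Effective vertical stress at 4.8 m: σ'_v = 15.1×2.3 + 11.99×2.50 = 64.70 kPa.
σ'_h = K_a σ'_v = 0.2552 × 64.70 = 16.51 kPa; u = γ_w × 2.50 = 24.53 kPa.
Total σ_h = 16.51 + 24.53 = 41.04 kPa.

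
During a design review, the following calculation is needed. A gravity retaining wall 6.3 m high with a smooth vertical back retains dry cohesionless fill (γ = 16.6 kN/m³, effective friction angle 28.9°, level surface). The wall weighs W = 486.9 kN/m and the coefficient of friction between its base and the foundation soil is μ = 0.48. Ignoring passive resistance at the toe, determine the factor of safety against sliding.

2.04

K_a = tan²(45° − 28.9°/2) = 0.3484.
P_a = ½K_aγH² = 0.5×0.3484×16.6×6.3² = 114.8 kN/m, acting at H/3 = 2.100 m above the base.
FS_sliding = μW / P_a = 0.48×486.9 / 114.8 = 2.037.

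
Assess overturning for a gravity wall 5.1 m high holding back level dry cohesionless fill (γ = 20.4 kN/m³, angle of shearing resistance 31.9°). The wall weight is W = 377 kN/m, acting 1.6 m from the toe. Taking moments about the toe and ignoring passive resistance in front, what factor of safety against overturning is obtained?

K_a = tan²(45° − 31.9°/2) = 0.3085.
P_a = ½K_aγH² = 0.5×0.3085×20.4×5.1² = 81.85 kN/m, acting at H/3 = 1.700 m above the base.
Overturning moment M_o = P_a × H/3 = 81.85 × 1.700 = 139.1.
Resisting moment M_r = W × 1.6 = 377 × 1.6 = 603.2.
FS_overturning = M_r/M_o = 603.2/139.1 = 4.335.

4.33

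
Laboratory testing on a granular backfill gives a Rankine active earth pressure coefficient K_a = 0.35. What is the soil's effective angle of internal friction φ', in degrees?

28.8°

K_a = tan²(45° − φ/2) ⇒ 45° − φ/2 = arctan(√0.35) = 30.61°.
φ = 2(45° − 30.61°) = 28.78°.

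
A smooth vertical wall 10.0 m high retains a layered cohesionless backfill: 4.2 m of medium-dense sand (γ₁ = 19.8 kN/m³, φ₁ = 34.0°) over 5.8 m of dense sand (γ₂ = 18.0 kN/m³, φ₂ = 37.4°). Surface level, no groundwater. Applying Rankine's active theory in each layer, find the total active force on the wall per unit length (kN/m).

241 kN/m

K_a1 = tan²(45°−34.0°/2) = 0.2827; K_a2 = tan²(45°−37.4°/2) = 0.2443.
Layer 1: σ at base = K_a1 γ₁ h₁ = 23.51 kPa; P₁ = ½×23.51×4.2 = 49.37.
Layer 2: σ_v at top = γ₁h₁ = 83.16; σ_h top = K_a2×83.16 = 20.31; σ_h base = K_a2×(83.16+18.0×5.8) = 45.81.
P₂ = ½(20.31+45.81)×5.8 = 191.8. Total P_a = 49.37+191.8 = 241.1 kN/m.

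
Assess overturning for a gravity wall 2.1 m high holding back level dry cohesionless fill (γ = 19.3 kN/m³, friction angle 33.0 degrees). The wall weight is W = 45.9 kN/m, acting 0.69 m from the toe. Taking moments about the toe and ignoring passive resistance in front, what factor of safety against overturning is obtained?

K_a = tan²(45° − 33.0°/2) = 0.2948.
P_a = ½K_aγH² = 0.5×0.2948×19.3×2.1² = 12.55 kN/m, acting at H/3 = 0.7000 m above the base.
Overturning moment M_o = P_a × H/3 = 12.55 × 0.7000 = 8.782.
Resisting moment M_r = W × 0.69 = 45.9 × 0.69 = 31.67.
FS_overturning = M_r/M_o = 31.67/8.782 = 3.606.

3.61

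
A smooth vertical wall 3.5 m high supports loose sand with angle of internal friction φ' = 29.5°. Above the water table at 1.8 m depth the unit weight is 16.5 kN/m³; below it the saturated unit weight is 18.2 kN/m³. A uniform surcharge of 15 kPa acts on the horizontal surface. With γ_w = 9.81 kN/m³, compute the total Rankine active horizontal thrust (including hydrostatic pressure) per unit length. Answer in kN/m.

62.4 kN/m

K_a = tan²(45° − φ/2) = 0.3401.
γ' = 18.2 − 9.81 = 8.390 kN/m³. h₂ = H − d_w = 1.7 m.
σ'_h: at surface K_a·q = 5.102; at WT K_a(q+γd_w) = 15.20; at base K_a(q+γd_w+γ'h₂) = 20.05 kPa.
P₁ = ½(5.102+15.20)×1.8 = 18.27; P₂ = ½(15.20+20.05)×1.7 = 29.97; P_w = ½γ_w h₂² = 14.18.
Total = 18.27+29.97+14.18 = 62.42 kN/m.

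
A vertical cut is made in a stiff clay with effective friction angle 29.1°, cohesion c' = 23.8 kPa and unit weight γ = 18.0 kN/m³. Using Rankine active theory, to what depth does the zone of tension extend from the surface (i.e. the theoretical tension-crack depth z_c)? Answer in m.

4.50 m

K_a = tan²(45° − 29.1°/2) = 0.3456; √K_a = 0.5879.
The active pressure is zero where K_a γ z = 2c√K_a, so z_c = 2c/(γ√K_a) = 2×23.8/(18.0×0.5879) = 4.498 m.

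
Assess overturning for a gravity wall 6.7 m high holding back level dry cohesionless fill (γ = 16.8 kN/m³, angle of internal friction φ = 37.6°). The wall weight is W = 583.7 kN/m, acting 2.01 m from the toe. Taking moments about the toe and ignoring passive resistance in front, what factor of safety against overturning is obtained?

5.75

K_a = tan²(45° − 37.6°/2) = 0.2421.
P_a = ½K_aγH² = 0.5×0.2421×16.8×6.7² = 91.30 kN/m, acting at H/3 = 2.233 m above the base.
Overturning moment M_o = P_a × H/3 = 91.30 × 2.233 = 203.9.
Resisting moment M_r = W × 2.01 = 583.7 × 2.01 = 1173.
FS_overturning = M_r/M_o = 1173/203.9 = 5.754.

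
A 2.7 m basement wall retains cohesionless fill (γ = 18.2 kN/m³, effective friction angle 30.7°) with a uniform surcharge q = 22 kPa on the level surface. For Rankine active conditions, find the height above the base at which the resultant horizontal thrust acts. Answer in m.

K_a = 0.3240.
Triangular part P₁ = ½K_aγH² = 21.50 at H/3 = 0.9000 m; rectangular part P₂ = K_a q H = 19.25 at H/2 = 1.350 m.
ȳ = (P₁·0.9000 + P₂·1.350)/(P₁+P₂) = 1.113 m.

1.11 m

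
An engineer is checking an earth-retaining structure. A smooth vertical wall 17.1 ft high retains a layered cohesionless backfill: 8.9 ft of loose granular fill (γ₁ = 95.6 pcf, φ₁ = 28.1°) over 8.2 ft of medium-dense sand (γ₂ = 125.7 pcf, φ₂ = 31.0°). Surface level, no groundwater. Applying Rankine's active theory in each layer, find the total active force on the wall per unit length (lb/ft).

K_a1 = tan²(45°−28.1°/2) = 0.3596; K_a2 = tan²(45°−31.0°/2) = 0.3201.
Layer 1: σ at base = K_a1 γ₁ h₁ = 306.0 psf; P₁ = ½×306.0×8.9 = 1362.
Layer 2: σ_v at top = γ₁h₁ = 850.8; σ_h top = K_a2×850.8 = 272.4; σ_h base = K_a2×(850.8+125.7×8.2) = 602.3.
P₂ = ½(272.4+602.3)×8.2 = 3586. Total P_a = 1362+3586 = 4948 lb/ft.

4950 lb/ft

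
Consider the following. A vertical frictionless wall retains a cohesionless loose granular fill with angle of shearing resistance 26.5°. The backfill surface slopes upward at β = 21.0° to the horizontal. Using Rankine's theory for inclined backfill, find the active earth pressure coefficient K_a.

0.520

K_a = cos β · (cos β − √(cos²β − cos²φ)) / (cos β + √(cos²β − cos²φ)).
cos β = 0.9336, cos φ = 0.8949, √(cos²β − cos²φ) = 0.2658.
K_a = 0.9336 × (0.9336 − 0.2658)/(0.9336 + 0.2658) = 0.5198.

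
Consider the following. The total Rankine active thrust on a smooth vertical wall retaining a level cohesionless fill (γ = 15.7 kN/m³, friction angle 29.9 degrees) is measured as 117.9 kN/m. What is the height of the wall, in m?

K_a = 0.3347. P_a = ½ K_a γ H² ⇒ H = √(2P_a/(K_a γ)).
H = √(2×117.9/(0.3347×15.7)) = 6.699 m.

6.70 m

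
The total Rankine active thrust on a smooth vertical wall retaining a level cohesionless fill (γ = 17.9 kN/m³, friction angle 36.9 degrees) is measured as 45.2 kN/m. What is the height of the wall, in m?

4.50 m

K_a = 0.2497. P_a = ½ K_a γ H² ⇒ H = √(2P_a/(K_a γ)).
H = √(2×45.2/(0.2497×17.9)) = 4.498 m.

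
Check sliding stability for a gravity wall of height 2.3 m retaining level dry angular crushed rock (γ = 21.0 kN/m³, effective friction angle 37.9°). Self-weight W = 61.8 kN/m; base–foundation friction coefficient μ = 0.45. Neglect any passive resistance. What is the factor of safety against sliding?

2.10

K_a = tan²(45° − 37.9°/2) = 0.2389.
P_a = ½K_aγH² = 0.5×0.2389×21.0×2.3² = 13.27 kN/m, acting at H/3 = 0.7667 m above the base.
FS_sliding = μW / P_a = 0.45×61.8 / 13.27 = 2.095.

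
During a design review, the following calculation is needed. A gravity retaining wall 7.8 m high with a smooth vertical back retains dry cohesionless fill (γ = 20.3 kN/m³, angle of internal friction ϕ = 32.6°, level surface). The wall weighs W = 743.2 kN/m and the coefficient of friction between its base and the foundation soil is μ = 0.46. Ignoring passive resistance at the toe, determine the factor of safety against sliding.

1.85

K_a = tan²(45° − 32.6°/2) = 0.2997.
P_a = ½K_aγH² = 0.5×0.2997×20.3×7.8² = 185.1 kN/m, acting at H/3 = 2.600 m above the base.
FS_sliding = μW / P_a = 0.46×743.2 / 185.1 = 1.847.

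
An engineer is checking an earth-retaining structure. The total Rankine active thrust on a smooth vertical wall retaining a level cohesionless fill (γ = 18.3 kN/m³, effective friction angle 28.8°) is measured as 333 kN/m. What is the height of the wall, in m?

K_a = 0.3498. P_a = ½ K_a γ H² ⇒ H = √(2P_a/(K_a γ)).
H = √(2×333/(0.3498×18.3)) = 10.20 m.

10.2 m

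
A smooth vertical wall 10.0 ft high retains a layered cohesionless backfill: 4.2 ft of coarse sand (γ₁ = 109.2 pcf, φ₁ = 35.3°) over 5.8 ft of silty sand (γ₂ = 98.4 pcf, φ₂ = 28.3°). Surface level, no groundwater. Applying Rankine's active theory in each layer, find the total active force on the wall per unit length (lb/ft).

1800 lb/ft

K_a1 = tan²(45°−35.3°/2) = 0.2675; K_a2 = tan²(45°−28.3°/2) = 0.3568.
Layer 1: σ at base = K_a1 γ₁ h₁ = 122.7 psf; P₁ = ½×122.7×4.2 = 257.7.
Layer 2: σ_v at top = γ₁h₁ = 458.6; σ_h top = K_a2×458.6 = 163.6; σ_h base = K_a2×(458.6+98.4×5.8) = 367.2.
P₂ = ½(163.6+367.2)×5.8 = 1540. Total P_a = 257.7+1540 = 1797 lb/ft.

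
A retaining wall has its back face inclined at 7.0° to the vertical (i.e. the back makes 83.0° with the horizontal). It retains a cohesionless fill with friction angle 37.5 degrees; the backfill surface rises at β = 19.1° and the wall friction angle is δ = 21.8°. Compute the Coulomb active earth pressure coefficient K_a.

K_a = sin²(α+φ) / [sin²α · sin(α−δ) · (1 + √{sin(φ+δ)sin(φ−β) / (sin(α−δ)sin(α+β))})²].
With α = 83.0°, φ = 37.5°, δ = 21.8°, β = 19.1°: K_a = 0.3521.

0.352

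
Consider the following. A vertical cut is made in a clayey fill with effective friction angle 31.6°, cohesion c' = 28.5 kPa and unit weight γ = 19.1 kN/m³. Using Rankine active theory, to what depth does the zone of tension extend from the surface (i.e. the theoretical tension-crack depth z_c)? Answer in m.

5.34 m

K_a = tan²(45° − 31.6°/2) = 0.3123; √K_a = 0.5589.
The active pressure is zero where K_a γ z = 2c√K_a, so z_c = 2c/(γ√K_a) = 2×28.5/(19.1×0.5589) = 5.340 m.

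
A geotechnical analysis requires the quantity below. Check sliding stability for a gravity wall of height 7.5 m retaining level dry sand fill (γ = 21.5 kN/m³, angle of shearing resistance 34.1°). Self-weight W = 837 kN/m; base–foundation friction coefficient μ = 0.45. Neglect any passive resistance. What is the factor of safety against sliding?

2.21

K_a = tan²(45° − 34.1°/2) = 0.2815.
P_a = ½K_aγH² = 0.5×0.2815×21.5×7.5² = 170.2 kN/m, acting at H/3 = 2.500 m above the base.
FS_sliding = μW / P_a = 0.45×837 / 170.2 = 2.213.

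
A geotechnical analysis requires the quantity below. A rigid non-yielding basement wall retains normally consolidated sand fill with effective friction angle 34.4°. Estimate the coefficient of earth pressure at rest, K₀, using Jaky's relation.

0.435

K₀ = 1 − sin φ' = 1 − sin 34.4° = 0.4350.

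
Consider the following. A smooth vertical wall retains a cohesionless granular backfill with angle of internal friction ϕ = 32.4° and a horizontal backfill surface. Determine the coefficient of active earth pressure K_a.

0.302

K_a = tan²(45° − φ/2) = tan²(28.80°) = 0.3022.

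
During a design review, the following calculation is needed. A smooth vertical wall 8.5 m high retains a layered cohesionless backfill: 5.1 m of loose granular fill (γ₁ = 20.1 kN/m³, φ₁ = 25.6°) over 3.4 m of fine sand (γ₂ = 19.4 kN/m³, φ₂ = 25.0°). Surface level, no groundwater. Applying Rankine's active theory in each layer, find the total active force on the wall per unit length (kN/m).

K_a1 = tan²(45°−25.6°/2) = 0.3966; K_a2 = tan²(45°−25.0°/2) = 0.4059.
Layer 1: σ at base = K_a1 γ₁ h₁ = 40.65 kPa; P₁ = ½×40.65×5.1 = 103.7.
Layer 2: σ_v at top = γ₁h₁ = 102.5; σ_h top = K_a2×102.5 = 41.60; σ_h base = K_a2×(102.5+19.4×3.4) = 68.37.
P₂ = ½(41.60+68.37)×3.4 = 187.0. Total P_a = 103.7+187.0 = 290.6 kN/m.

291 kN/m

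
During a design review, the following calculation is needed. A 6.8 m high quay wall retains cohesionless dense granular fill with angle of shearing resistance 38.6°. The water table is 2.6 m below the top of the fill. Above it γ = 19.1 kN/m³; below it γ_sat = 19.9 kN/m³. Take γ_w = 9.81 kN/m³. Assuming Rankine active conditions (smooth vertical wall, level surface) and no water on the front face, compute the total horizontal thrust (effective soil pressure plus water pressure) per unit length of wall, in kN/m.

K_a = tan²(45° − φ/2) = 0.2316.
γ' = 19.9 − 9.81 = 10.09 kN/m³. Depth below WT = 4.2 m.
σ'_h at WT = K_a γ d_w = 11.50 kPa; at base = 11.50 + K_a γ' × 4.2 = 21.32 kPa.
P₁ (0–2.6 m) = ½×11.50×2.6 = 14.95. P₂ (2.6–6.8 m) = ½(11.50+21.32)×4.2 = 68.92.
P_w = ½ γ_w h₂² = 0.5×9.81×4.2² = 86.52. Total = 14.95+68.92+86.52 = 170.4 kN/m.

170 kN/m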